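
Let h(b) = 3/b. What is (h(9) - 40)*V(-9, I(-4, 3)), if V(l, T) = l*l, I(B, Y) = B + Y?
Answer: -3213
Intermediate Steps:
V(l, T) = l²
(h(9) - 40)*V(-9, I(-4, 3)) = (3/9 - 40)*(-9)² = (3*(⅑) - 40)*81 = (⅓ - 40)*81 = -119/3*81 = -3213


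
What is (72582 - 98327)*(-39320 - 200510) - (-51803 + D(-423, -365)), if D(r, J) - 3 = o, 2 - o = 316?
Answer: 6174475464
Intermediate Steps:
o = -314 (o = 2 - 1*316 = 2 - 316 = -314)
D(r, J) = -311 (D(r, J) = 3 - 314 = -311)
(72582 - 98327)*(-39320 - 200510) - (-51803 + D(-423, -365)) = (72582 - 98327)*(-39320 - 200510) - (-51803 - 311) = -25745*(-239830) - 1*(-52114) = 6174423350 + 52114 = 6174475464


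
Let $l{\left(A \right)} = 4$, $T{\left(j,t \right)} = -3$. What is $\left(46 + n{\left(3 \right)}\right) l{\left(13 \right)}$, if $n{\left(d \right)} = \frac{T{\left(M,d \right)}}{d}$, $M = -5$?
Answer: $180$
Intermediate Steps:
$n{\left(d \right)} = - \frac{3}{d}$
$\left(46 + n{\left(3 \right)}\right) l{\left(13 \right)} = \left(46 - \frac{3}{3}\right) 4 = \left(46 - 1\right) 4 = 45 \cdot 4 = 180$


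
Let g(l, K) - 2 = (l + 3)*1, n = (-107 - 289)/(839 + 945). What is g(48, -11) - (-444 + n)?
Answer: 221761/446 ≈ 497.22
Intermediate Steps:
n = -99/446 (n = -396/1784 = -396*1/1784 = -99/446 ≈ -0.22197)
g(l, K) = 5 + l (g(l, K) = 2 + (l + 3)*1 = 2 + (3 + l)*1 = 2 + (3 + l) = 5 + l)
g(48, -11) - (-444 + n) = (5 + 48) - (-444 - 99/446) = 53 - 1*(-198123/446) = 53 + 198123/446 = 221761/446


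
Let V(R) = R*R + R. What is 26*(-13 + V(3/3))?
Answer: -286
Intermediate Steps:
V(R) = R + R² (V(R) = R² + R = R + R²)
26*(-13 + V(3/3)) = 26*(-13 + (3/3)*(1 + 3/3)) = 26*(-13 + (3*(⅓))*(1 + 3*(⅓))) = 26*(-13 + 1*(1 + 1)) = 26*(-13 + 1*2) = 26*(-13 + 2) = 26*(-11) = -286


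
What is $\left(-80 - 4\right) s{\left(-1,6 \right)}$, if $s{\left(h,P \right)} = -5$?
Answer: $420$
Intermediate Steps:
$\left(-80 - 4\right) s{\left(-1,6 \right)} = \left(-80 - 4\right) \left(-5\right) = \left(-84\right) \left(-5\right) = 420$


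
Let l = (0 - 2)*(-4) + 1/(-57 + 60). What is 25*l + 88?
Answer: 889/3 ≈ 296.33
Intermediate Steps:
l = 25/3 (l = -2*(-4) + 1/3 = 8 + ⅓ = 25/3 ≈ 8.3333)
25*l + 88 = 25*(25/3) + 88 = 625/3 + 88 = 889/3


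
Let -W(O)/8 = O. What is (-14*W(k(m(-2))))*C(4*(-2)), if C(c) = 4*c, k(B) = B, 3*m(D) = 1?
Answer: -3584/3 ≈ -1194.7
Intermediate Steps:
m(D) = 1/3 (m(D) = (1/3)*1 = 1/3)
W(O) = -8*O
(-14*W(k(m(-2))))*C(4*(-2)) = (-(-112)/3)*(4*(4*(-2))) = (-14*(-8/3))*(4*(-8)) = (112/3)*(-32) = -3584/3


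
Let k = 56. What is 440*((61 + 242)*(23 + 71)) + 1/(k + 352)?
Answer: 5113088641/408 ≈ 1.2532e+7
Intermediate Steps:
440*((61 + 242)*(23 + 71)) + 1/(k + 352) = 440*((61 + 242)*(23 + 71)) + 1/(56 + 352) = 440*(303*94) + 1/408 = 440*28482 + 1/408 = 12532080 + 1/408 = 5113088641/408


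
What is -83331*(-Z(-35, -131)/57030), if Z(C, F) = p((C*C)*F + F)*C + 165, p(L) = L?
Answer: 31228986675/3802 ≈ 8.2138e+6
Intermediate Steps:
Z(C, F) = 165 + C*(F + F*C²) (Z(C, F) = ((C*C)*F + F)*C + 165 = (C²*F + F)*C + 165 = (F*C² + F)*C + 165 = (F + F*C²)*C + 165 = C*(F + F*C²) + 165 = 165 + C*(F + F*C²))
-83331*(-Z(-35, -131)/57030) = -83331/((-57030/(165 - 35*(-131)*(1 + (-35)²)))) = -83331/((-57030/(165 - 35*(-131)*(1 + 1225)))) = -83331/((-57030/(165 - 35*(-131)*1226))) = -83331/((-57030/(165 + 5621210))) = -83331/((-57030/5621375)) = -83331/((-57030*1/5621375)) = -83331/(-11406/1124275) = -83331*(-1124275/11406) = 31228986675/3802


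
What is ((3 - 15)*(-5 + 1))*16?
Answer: 768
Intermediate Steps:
((3 - 15)*(-5 + 1))*16 = -12*(-4)*16 = 48*16 = 768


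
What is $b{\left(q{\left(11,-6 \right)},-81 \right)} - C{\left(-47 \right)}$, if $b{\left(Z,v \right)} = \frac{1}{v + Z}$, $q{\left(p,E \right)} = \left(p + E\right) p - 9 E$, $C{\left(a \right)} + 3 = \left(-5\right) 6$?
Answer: $\frac{925}{28} \approx 33.036$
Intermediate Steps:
$C{\left(a \right)} = -33$ ($C{\left(a \right)} = -3 - 30 = -33$)
$q{\left(p,E \right)} = - 9 E + p \left(E + p\right)$ ($q{\left(p,E \right)} = \left(E + p\right) p - 9 E = p \left(E + p\right) - 9 E = - 9 E + p \left(E + p\right)$)
$b{\left(Z,v \right)} = \frac{1}{Z + v}$
$b{\left(q{\left(11,-6 \right)},-81 \right)} - C{\left(-47 \right)} = \frac{1}{\left(11^{2} - -54 - 66\right) - 81} - -33 = \frac{1}{\left(121 + 54 - 66\right) - 81} + 33 = \frac{1}{109 - 81} + 33 = \frac{1}{28} + 33 = \frac{925}{28}$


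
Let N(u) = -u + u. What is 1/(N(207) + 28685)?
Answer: 1/28685 ≈ 3.4861e-5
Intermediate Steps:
N(u) = 0
1/(N(207) + 28685) = 1/(0 + 28685) = 1/28685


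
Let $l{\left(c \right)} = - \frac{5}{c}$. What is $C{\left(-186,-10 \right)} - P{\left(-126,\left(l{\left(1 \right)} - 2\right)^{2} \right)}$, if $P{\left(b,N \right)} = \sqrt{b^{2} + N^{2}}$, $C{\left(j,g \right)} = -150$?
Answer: $-150 - 7 \sqrt{373} \approx -285.19$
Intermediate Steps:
$P{\left(b,N \right)} = \sqrt{N^{2} + b^{2}}$
$C{\left(-186,-10 \right)} - P{\left(-126,\left(l{\left(1 \right)} - 2\right)^{2} \right)} = -150 - \sqrt{\left(\left(- \frac{5}{1} - 2\right)^{2}\right)^{2} + \left(-126\right)^{2}} = -150 - \sqrt{\left(\left(\left(-5\right) 1 - 2\right)^{2}\right)^{2} + 15876} = -150 - \sqrt{\left(\left(-5 - 2\right)^{2}\right)^{2} + 15876} = -150 - \sqrt{\left(\left(-7\right)^{2}\right)^{2} + 15876} = -150 - \sqrt{49^{2} + 15876} = -150 - \sqrt{2401 + 15876} = -150 - \sqrt{18277} = -150 - 7 \sqrt{373}$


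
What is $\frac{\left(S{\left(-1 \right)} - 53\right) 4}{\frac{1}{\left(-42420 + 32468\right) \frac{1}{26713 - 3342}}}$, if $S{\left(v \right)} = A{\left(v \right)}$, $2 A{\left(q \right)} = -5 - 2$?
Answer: $\frac{2249152}{23371} \approx 96.237$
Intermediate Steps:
$A{\left(q \right)} = - \frac{7}{2}$ ($A{\left(q \right)} = \frac{-5 - 2}{2} = \frac{1}{2} \left(-7\right) = - \frac{7}{2}$)
$S{\left(v \right)} = - \frac{7}{2}$
$\frac{\left(S{\left(-1 \right)} - 53\right) 4}{\frac{1}{\left(-42420 + 32468\right) \frac{1}{26713 - 3342}}} = \frac{\left(- \frac{7}{2} - 53\right) 4}{\frac{1}{\left(-42420 + 32468\right) \frac{1}{26713 - 3342}}} = \frac{\left(- \frac{113}{2}\right) 4}{\frac{1}{\left(-9952\right) \frac{1}{23371}}} = - \frac{226}{\frac{1}{\left(-9952\right) \frac{1}{23371}}} = - \frac{226}{\frac{1}{- \frac{9952}{23371}}} = - \frac{226}{- \frac{23371}{9952}} = \left(-226\right) \left(- \frac{9952}{23371}\right) = \frac{2249152}{23371}$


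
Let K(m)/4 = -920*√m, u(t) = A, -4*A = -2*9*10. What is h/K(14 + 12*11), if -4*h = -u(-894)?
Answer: -9*√146/429824 ≈ -0.00025300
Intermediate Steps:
A = 45 (A = -(-2*9)*10/4 = -(-9)*10/2 = -¼*(-180) = 45)
u(t) = 45
K(m) = -3680*√m (K(m) = 4*(-920*√m) = -3680*√m)
h = 45/4 (h = -(-1)*45/4 = -¼*(-45) = 45/4 ≈ 11.250)
h/K(14 + 12*11) = 45/(4*((-3680*√(14 + 12*11)))) = 45/(4*((-3680*√(14 + 132)))) = 45/(4*((-3680*√146))) = 45*(-√146/537280)/4 = -9*√146/429824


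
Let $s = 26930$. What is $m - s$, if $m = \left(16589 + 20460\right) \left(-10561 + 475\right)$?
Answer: $-373703144$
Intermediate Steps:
$m = -373676214$ ($m = 37049 \left(-10086\right) = -373676214$)
$m - s = -373676214 - 26930 = -373703144$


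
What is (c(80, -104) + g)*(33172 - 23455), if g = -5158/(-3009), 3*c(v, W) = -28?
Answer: -74257314/1003 ≈ -74035.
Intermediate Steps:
c(v, W) = -28/3 (c(v, W) = (⅓)*(-28) = -28/3)
g = 5158/3009 (g = -5158*(-1/3009) = 5158/3009 ≈ 1.7142)
(c(80, -104) + g)*(33172 - 23455) = (-28/3 + 5158/3009)*(33172 - 23455) = -7642/1003*9717 = -74257314/1003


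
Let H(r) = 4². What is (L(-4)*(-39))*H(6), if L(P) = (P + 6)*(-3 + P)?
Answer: 8736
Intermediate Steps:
L(P) = (-3 + P)*(6 + P) (L(P) = (6 + P)*(-3 + P) = (-3 + P)*(6 + P))
H(r) = 16
(L(-4)*(-39))*H(6) = ((-18 + (-4)² + 3*(-4))*(-39))*16 = ((-18 + 16 - 12)*(-39))*16 = -14*(-39)*16 = 546*16 = 8736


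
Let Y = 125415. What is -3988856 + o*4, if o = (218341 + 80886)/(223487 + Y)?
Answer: -695859319602/174451 ≈ -3.9889e+6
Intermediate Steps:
o = 299227/348902 (o = (218341 + 80886)/(223487 + 125415) = 299227/348902 ≈ 0.85763)
-3988856 + o*4 = -3988856 + (299227/348902)*4 = -3988856 + 598454/174451 = -695859319602/174451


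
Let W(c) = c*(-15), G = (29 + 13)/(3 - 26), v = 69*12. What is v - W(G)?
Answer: 18414/23 ≈ 800.61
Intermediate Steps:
v = 828
G = -42/23 (G = 42/(-23) = 42*(-1/23) = -42/23 ≈ -1.8261)
W(c) = -15*c
v - W(G) = 828 - (-15)*(-42)/23 = 828 - 1*630/23 = 828 - 630/23 = 18414/23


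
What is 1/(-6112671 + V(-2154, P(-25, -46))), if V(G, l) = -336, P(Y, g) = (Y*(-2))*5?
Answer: -1/6113007 ≈ -1.6359e-7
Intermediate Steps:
P(Y, g) = -10*Y (P(Y, g) = -2*Y*5 = -10*Y)
1/(-6112671 + V(-2154, P(-25, -46))) = 1/(-6112671 - 336) = 1/(-6113007) = -1/6113007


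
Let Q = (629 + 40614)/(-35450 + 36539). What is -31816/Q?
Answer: -34647624/41243 ≈ -840.08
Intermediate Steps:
Q = 41243/1089 ≈ 37.872
-31816/Q = -31816/41243/1089 = -31816*1089/41243 = -34647624/41243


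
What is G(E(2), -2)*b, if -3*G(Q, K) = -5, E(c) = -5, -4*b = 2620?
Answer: -3275/3 ≈ -1091.7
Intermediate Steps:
b = -655 (b = -1/4*2620 = -655)
G(Q, K) = 5/3 (G(Q, K) = -1/3*(-5) = 5/3)
G(E(2), -2)*b = (5/3)*(-655) = -3275/3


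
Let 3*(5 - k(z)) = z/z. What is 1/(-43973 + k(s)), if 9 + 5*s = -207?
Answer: -3/131905 ≈ -2.2744e-5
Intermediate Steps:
s = -216/5 (s = -9/5 + (⅕)*(-207) = -9/5 - 207/5 = -216/5 ≈ -43.200)
k(z) = 14/3 (k(z) = 5 - z/(3*z) = 5 - ⅓*1 = 5 - ⅓ = 14/3)
1/(-43973 + k(s)) = 1/(-43973 + 14/3) = 1/(-131905/3) = -3/131905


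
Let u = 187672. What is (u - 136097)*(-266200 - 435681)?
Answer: -36199512575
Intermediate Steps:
(u - 136097)*(-266200 - 435681) = (187672 - 136097)*(-266200 - 435681) = 51575*(-701881) = -36199512575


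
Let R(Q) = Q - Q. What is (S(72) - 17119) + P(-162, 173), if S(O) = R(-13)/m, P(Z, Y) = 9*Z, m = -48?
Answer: -18577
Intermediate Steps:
R(Q) = 0
S(O) = 0 (S(O) = 0/(-48) = 0*(-1/48) = 0)
(S(72) - 17119) + P(-162, 173) = (0 - 17119) + 9*(-162) = -17119 - 1458 = -18577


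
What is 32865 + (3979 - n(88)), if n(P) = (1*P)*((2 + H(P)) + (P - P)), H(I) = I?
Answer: 28924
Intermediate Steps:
n(P) = P*(2 + P) (n(P) = (1*P)*((2 + P) + (P - P)) = P*((2 + P) + 0) = P*(2 + P))
32865 + (3979 - n(88)) = 32865 + (3979 - 88*(2 + 88)) = 32865 + (3979 - 88*90) = 32865 + (3979 - 1*7920) = 32865 + (3979 - 7920) = 32865 - 3941 = 28924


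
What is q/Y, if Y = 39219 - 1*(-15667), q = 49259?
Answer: 49259/54886 ≈ 0.89748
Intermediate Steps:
Y = 54886 (Y = 39219 + 15667 = 54886)
q/Y = 49259/54886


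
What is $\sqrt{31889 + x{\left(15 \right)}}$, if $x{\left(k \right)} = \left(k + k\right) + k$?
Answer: $\sqrt{31934} \approx 178.7$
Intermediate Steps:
$x{\left(k \right)} = 3 k$ ($x{\left(k \right)} = 2 k + k = 3 k$)
$\sqrt{31889 + x{\left(15 \right)}} = \sqrt{31889 + 3 \cdot 15} = \sqrt{31889 + 45} = \sqrt{31934}$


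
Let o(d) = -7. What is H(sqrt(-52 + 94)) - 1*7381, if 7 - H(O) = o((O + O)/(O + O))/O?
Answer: -7374 + sqrt(42)/6 ≈ -7372.9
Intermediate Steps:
H(O) = 7 + 7/O (H(O) = 7 - (-7)/O = 7 + 7/O)
H(sqrt(-52 + 94)) - 1*7381 = (7 + 7/(sqrt(-52 + 94))) - 1*7381 = (7 + 7/(sqrt(42))) - 7381 = (7 + 7*(sqrt(42)/42)) - 7381 = (7 + sqrt(42)/6) - 7381 = -7374 + sqrt(42)/6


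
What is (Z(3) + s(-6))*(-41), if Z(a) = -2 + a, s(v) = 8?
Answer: -369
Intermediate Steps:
(Z(3) + s(-6))*(-41) = ((-2 + 3) + 8)*(-41) = (1 + 8)*(-41) = 9*(-41) = -369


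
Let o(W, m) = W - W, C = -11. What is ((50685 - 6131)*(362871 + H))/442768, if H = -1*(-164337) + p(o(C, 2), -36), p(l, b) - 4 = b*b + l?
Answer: 2943393179/55346 ≈ 53182.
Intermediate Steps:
o(W, m) = 0
p(l, b) = 4 + l + b**2 (p(l, b) = 4 + (b*b + l) = 4 + (b**2 + l) = 4 + (l + b**2) = 4 + l + b**2)
H = 165637 (H = -1*(-164337) + (4 + 0 + (-36)**2) = 164337 + (4 + 0 + 1296) = 164337 + 1300 = 165637)
((50685 - 6131)*(362871 + H))/442768 = ((50685 - 6131)*(362871 + 165637))/442768 = (44554*528508)*(1/442768) = 23547145432*(1/442768) = 2943393179/55346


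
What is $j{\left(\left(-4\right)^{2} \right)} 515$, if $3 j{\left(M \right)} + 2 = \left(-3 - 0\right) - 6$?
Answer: $- \frac{5665}{3} \approx -1888.3$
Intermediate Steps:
$j{\left(M \right)} = - \frac{11}{3}$ ($j{\left(M \right)} = - \frac{2}{3} + \frac{\left(-3 - 0\right) - 6}{3} = - \frac{2}{3} + \frac{\left(-3 + \left(-4 + 4\right)\right) - 6}{3} = - \frac{2}{3} + \frac{\left(-3 + 0\right) - 6}{3} = - \frac{2}{3} + \frac{-3 - 6}{3} = - \frac{2}{3} + \frac{1}{3} \left(-9\right) = - \frac{2}{3} - 3 = - \frac{11}{3}$)
$j{\left(\left(-4\right)^{2} \right)} 515 = \left(- \frac{11}{3}\right) 515 = - \frac{5665}{3}$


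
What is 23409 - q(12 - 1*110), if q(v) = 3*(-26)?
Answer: 23487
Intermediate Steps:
q(v) = -78
23409 - q(12 - 1*110) = 23409 - 1*(-78) = 23409 + 78 = 23487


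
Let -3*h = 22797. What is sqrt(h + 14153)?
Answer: sqrt(6554) ≈ 80.957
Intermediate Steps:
h = -7599 (h = -1/3*22797 = -7599)
sqrt(h + 14153) = sqrt(-7599 + 14153) = sqrt(6554)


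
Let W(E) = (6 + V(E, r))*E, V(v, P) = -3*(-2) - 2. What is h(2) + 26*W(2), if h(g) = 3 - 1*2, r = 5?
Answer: 521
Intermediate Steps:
V(v, P) = 4 (V(v, P) = 6 - 2 = 4)
W(E) = 10*E (W(E) = (6 + 4)*E = 10*E)
h(g) = 1 (h(g) = 3 - 2 = 1)
h(2) + 26*W(2) = 1 + 26*(10*2) = 1 + 26*20 = 1 + 520 = 521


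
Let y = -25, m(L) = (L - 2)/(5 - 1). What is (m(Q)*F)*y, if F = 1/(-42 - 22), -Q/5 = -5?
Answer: 575/256 ≈ 2.2461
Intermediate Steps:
Q = 25 (Q = -5*(-5) = 25)
m(L) = -½ + L/4 (m(L) = (-2 + L)/4 = (-2 + L)*(¼) = -½ + L/4)
F = -1/64 (F = 1/(-64) = -1/64 ≈ -0.015625)
(m(Q)*F)*y = ((-½ + (¼)*25)*(-1/64))*(-25) = ((-½ + 25/4)*(-1/64))*(-25) = ((23/4)*(-1/64))*(-25) = -23/256*(-25) = 575/256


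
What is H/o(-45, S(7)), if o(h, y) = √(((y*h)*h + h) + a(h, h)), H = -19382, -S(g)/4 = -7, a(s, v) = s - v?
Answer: -19382*√6295/18885 ≈ -81.429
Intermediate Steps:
S(g) = 28 (S(g) = -4*(-7) = 28)
o(h, y) = √(h + y*h²) (o(h, y) = √(((y*h)*h + h) + (h - h)) = √(((h*y)*h + h) + 0) = √((y*h² + h) + 0) = √((h + y*h²) + 0) = √(h + y*h²))
H/o(-45, S(7)) = -19382*√6295/18885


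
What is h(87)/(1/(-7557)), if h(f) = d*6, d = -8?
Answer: 362736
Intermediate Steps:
h(f) = -48 (h(f) = -8*6 = -48)
h(87)/(1/(-7557)) = -48/(1/(-7557)) = -48/(-1/7557) = -48*(-7557) = 362736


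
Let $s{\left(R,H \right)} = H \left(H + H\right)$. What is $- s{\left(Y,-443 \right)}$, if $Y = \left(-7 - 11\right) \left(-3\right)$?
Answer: $-392498$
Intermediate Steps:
$Y = 54$ ($Y = \left(-18\right) \left(-3\right) = 54$)
$s{\left(R,H \right)} = 2 H^{2}$ ($s{\left(R,H \right)} = H 2 H = 2 H^{2}$)
$- s{\left(Y,-443 \right)} = - 2 \left(-443\right)^{2} = - 2 \cdot 196249 = \left(-1\right) 392498 = -392498$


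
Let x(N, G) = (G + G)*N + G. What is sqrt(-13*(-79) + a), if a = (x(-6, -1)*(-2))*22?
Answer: sqrt(543) ≈ 23.302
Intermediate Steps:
x(N, G) = G + 2*G*N (x(N, G) = (2*G)*N + G = 2*G*N + G = G + 2*G*N)
a = -484 (a = (-(1 + 2*(-6))*(-2))*22 = (-(1 - 12)*(-2))*22 = (-1*(-11)*(-2))*22 = (11*(-2))*22 = -22*22 = -484)
sqrt(-13*(-79) + a) = sqrt(-13*(-79) - 484) = sqrt(1027 - 484) = sqrt(543)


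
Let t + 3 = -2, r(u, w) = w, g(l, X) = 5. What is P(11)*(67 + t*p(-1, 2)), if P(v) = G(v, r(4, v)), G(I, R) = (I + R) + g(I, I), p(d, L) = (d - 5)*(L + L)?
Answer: 5049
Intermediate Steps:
p(d, L) = 2*L*(-5 + d) (p(d, L) = (-5 + d)*(2*L) = 2*L*(-5 + d))
t = -5 (t = -3 - 2 = -5)
G(I, R) = 5 + I + R (G(I, R) = (I + R) + 5 = 5 + I + R)
P(v) = 5 + 2*v (P(v) = 5 + v + v = 5 + 2*v)
P(11)*(67 + t*p(-1, 2)) = (5 + 2*11)*(67 - 10*2*(-5 - 1)) = (5 + 22)*(67 - 10*2*(-6)) = 27*(67 - 5*(-24)) = 27*(67 + 120) = 27*187 = 5049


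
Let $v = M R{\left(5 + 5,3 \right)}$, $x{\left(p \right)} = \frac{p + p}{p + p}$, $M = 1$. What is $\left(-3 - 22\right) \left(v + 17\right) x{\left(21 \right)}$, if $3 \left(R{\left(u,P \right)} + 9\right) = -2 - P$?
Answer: $- \frac{475}{3} \approx -158.33$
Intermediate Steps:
$R{\left(u,P \right)} = - \frac{29}{3} - \frac{P}{3}$ ($R{\left(u,P \right)} = -9 + \frac{-2 - P}{3} = -9 - \left(\frac{2}{3} + \frac{P}{3}\right) = - \frac{29}{3} - \frac{P}{3}$)
$x{\left(p \right)} = 1$ ($x{\left(p \right)} = \frac{2 p}{2 p} = 2 p \frac{1}{2 p} = 1$)
$v = - \frac{32}{3}$ ($v = 1 \left(- \frac{29}{3} - 1\right) = 1 \left(- \frac{32}{3}\right) = - \frac{32}{3} \approx -10.667$)
$\left(-3 - 22\right) \left(v + 17\right) x{\left(21 \right)} = \left(-3 - 22\right) \left(- \frac{32}{3} + 17\right) 1 = \left(-25\right) \frac{19}{3} \cdot 1 = \left(- \frac{475}{3}\right) 1 = - \frac{475}{3}$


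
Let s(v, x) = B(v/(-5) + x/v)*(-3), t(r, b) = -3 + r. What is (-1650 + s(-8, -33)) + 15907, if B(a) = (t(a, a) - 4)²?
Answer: 22803397/1600 ≈ 14252.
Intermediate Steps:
B(a) = (-7 + a)² (B(a) = ((-3 + a) - 4)² = (-7 + a)²)
s(v, x) = -3*(-7 - v/5 + x/v)² (s(v, x) = (-7 + (v/(-5) + x/v))²*(-3) = (-7 + (v*(-⅕) + x/v))²*(-3) = (-7 + (-v/5 + x/v))²*(-3) = (-7 - v/5 + x/v)²*(-3) = -3*(-7 - v/5 + x/v)²)
(-1650 + s(-8, -33)) + 15907 = (-1650 - 3/25*(-5*(-33) - 8*(35 - 8))²/(-8)²) + 15907 = (-1650 - 3/25*1/64*(165 - 8*27)²) + 15907 = (-1650 - 3/25*1/64*(165 - 216)²) + 15907 = (-1650 - 3/25*1/64*(-51)²) + 15907 = (-1650 - 3/25*1/64*2601) + 15907 = (-1650 - 7803/1600) + 15907 = -2647803/1600 + 15907 = 22803397/1600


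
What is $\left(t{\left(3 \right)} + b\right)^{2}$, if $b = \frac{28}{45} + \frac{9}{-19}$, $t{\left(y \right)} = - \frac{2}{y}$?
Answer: $\frac{196249}{731025} \approx 0.26846$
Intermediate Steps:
$b = \frac{127}{855}$ ($b = 28 \cdot \frac{1}{45} + 9 \left(- \frac{1}{19}\right) = \frac{28}{45} - \frac{9}{19} = \frac{127}{855} \approx 0.14854$)
$\left(t{\left(3 \right)} + b\right)^{2} = \left(- \frac{2}{3} + \frac{127}{855}\right)^{2} = \left(- \frac{443}{855}\right)^{2} = \frac{196249}{731025}$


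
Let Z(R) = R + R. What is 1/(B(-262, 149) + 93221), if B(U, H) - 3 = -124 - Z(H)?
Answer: 1/92802 ≈ 1.0776e-5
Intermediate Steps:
Z(R) = 2*R
B(U, H) = -121 - 2*H (B(U, H) = 3 + (-124 - 2*H) = -121 - 2*H)
1/(B(-262, 149) + 93221) = 1/((-121 - 2*149) + 93221) = 1/((-121 - 298) + 93221) = 1/(-419 + 93221) = 1/92802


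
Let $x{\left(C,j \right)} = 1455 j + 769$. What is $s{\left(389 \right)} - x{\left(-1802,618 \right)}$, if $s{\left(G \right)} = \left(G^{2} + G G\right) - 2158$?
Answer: $-599475$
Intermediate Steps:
$s{\left(G \right)} = -2158 + 2 G^{2}$ ($s{\left(G \right)} = \left(G^{2} + G^{2}\right) - 2158 = 2 G^{2} - 2158 = -2158 + 2 G^{2}$)
$x{\left(C,j \right)} = 769 + 1455 j$
$s{\left(389 \right)} - x{\left(-1802,618 \right)} = \left(-2158 + 2 \cdot 389^{2}\right) - \left(769 + 1455 \cdot 618\right) = \left(-2158 + 2 \cdot 151321\right) - \left(769 + 899190\right) = \left(-2158 + 302642\right) - 899959 = 300484 - 899959 = -599475$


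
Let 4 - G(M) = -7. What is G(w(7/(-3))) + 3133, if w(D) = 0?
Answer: 3144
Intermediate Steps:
G(M) = 11 (G(M) = 4 - 1*(-7) = 4 + 7 = 11)
G(w(7/(-3))) + 3133 = 11 + 3133 = 3144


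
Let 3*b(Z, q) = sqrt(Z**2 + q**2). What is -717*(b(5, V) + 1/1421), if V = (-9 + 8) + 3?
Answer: -717/1421 - 239*sqrt(29) ≈ -1287.6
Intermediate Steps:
V = 2 (V = -1 + 3 = 2)
b(Z, q) = sqrt(Z**2 + q**2)/3
-717*(b(5, V) + 1/1421) = -717*(sqrt(5**2 + 2**2)/3 + 1/1421) = -717*(sqrt(25 + 4)/3 + 1/1421) = -717*(sqrt(29)/3 + 1/1421) = -717*(1/1421 + sqrt(29)/3) = -717/1421 - 239*sqrt(29)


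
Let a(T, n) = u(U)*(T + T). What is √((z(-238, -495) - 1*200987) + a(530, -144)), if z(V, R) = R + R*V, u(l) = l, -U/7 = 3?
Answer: 2*I*√26483 ≈ 325.47*I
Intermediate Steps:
U = -21 (U = -7*3 = -21)
a(T, n) = -42*T (a(T, n) = -21*(T + T) = -42*T)
√((z(-238, -495) - 1*200987) + a(530, -144)) = √((-495*(1 - 238) - 1*200987) - 42*530) = √((-495*(-237) - 200987) - 22260) = √((117315 - 200987) - 22260) = √(-83672 - 22260) = √(-105932) = 2*I*√26483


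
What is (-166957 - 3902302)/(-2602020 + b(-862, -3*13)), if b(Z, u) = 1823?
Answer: 4069259/2600197 ≈ 1.5650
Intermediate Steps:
(-166957 - 3902302)/(-2602020 + b(-862, -3*13)) = (-166957 - 3902302)/(-2602020 + 1823) = -4069259/(-2600197) = -4069259*(-1/2600197) = 4069259/2600197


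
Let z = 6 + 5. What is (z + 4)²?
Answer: 225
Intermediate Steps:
z = 11
(z + 4)² = (11 + 4)² = 15² = 225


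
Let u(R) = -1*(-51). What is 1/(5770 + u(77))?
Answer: 1/5821 ≈ 0.00017179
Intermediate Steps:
u(R) = 51
1/(5770 + u(77)) = 1/(5770 + 51) = 1/5821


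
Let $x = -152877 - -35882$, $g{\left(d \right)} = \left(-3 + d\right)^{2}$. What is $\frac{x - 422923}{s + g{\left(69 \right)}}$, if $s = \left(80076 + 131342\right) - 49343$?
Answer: $- \frac{539918}{166431} \approx -3.2441$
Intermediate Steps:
$x = -116995$ ($x = -152877 + 35882 = -116995$)
$s = 162075$ ($s = 211418 - 49343 = 162075$)
$\frac{x - 422923}{s + g{\left(69 \right)}} = \frac{-116995 - 422923}{162075 + \left(-3 + 69\right)^{2}} = - \frac{539918}{162075 + 66^{2}} = - \frac{539918}{162075 + 4356} = - \frac{539918}{166431}$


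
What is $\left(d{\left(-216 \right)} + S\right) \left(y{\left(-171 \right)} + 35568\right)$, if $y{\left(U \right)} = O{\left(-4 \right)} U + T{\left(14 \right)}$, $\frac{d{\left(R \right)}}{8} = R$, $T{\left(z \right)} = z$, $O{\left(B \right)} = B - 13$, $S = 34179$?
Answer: $1249006539$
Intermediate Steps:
$O{\left(B \right)} = -13 + B$
$d{\left(R \right)} = 8 R$
$y{\left(U \right)} = 14 - 17 U$ ($y{\left(U \right)} = \left(-13 - 4\right) U + 14 = - 17 U + 14 = 14 - 17 U$)
$\left(d{\left(-216 \right)} + S\right) \left(y{\left(-171 \right)} + 35568\right) = \left(8 \left(-216\right) + 34179\right) \left(\left(14 - -2907\right) + 35568\right) = \left(-1728 + 34179\right) \left(\left(14 + 2907\right) + 35568\right) = 32451 \left(2921 + 35568\right) = 32451 \cdot 38489 = 1249006539$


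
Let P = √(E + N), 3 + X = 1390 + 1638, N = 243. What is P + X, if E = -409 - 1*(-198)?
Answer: 3025 + 4*√2 ≈ 3030.7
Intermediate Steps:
E = -211 (E = -409 + 198 = -211)
X = 3025 (X = -3 + (1390 + 1638) = -3 + 3028 = 3025)
P = 4*√2 (P = √(-211 + 243) = √32 = 4*√2 ≈ 5.6569)
P + X = 4*√2 + 3025 = 3025 + 4*√2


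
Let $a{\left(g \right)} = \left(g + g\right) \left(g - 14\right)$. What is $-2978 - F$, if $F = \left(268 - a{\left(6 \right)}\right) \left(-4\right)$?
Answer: $-1522$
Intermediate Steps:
$a{\left(g \right)} = 2 g \left(-14 + g\right)$
$F = -1456$ ($F = \left(268 - 2 \cdot 6 \left(-14 + 6\right)\right) \left(-4\right) = \left(268 - 2 \cdot 6 \left(-8\right)\right) \left(-4\right) = \left(268 - -96\right) \left(-4\right) = \left(268 + 96\right) \left(-4\right) = 364 \left(-4\right) = -1456$)
$-2978 - F = -2978 - -1456 = -2978 + 1456 = -1522$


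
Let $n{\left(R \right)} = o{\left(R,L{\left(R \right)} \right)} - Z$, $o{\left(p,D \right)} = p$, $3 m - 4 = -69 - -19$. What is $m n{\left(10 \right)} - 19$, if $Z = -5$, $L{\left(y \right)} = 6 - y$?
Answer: $-249$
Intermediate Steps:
$m = - \frac{46}{3}$ ($m = \frac{4}{3} + \frac{-69 - -19}{3} = \frac{4}{3} + \frac{-69 + 19}{3} = \frac{4}{3} + \frac{1}{3} \left(-50\right) = \frac{4}{3} - \frac{50}{3} = - \frac{46}{3} \approx -15.333$)
$n{\left(R \right)} = 5 + R$ ($n{\left(R \right)} = R - -5 = R + 5 = 5 + R$)
$m n{\left(10 \right)} - 19 = - \frac{46 \left(5 + 10\right)}{3} - 19 = \left(- \frac{46}{3}\right) 15 - 19 = -230 - 19 = -249$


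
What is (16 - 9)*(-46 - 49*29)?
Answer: -10269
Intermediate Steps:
(16 - 9)*(-46 - 49*29) = 7*(-46 - 1421) = 7*(-1467) = -10269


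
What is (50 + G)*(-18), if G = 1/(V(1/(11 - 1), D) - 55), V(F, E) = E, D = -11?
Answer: -9897/11 ≈ -899.73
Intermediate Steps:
G = -1/66 (G = 1/(-11 - 55) = 1/(-66) = -1/66 ≈ -0.015152)
(50 + G)*(-18) = (50 - 1/66)*(-18) = (3299/66)*(-18) = -9897/11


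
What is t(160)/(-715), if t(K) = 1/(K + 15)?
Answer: -1/125125 ≈ -7.9920e-6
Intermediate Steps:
t(K) = 1/(15 + K)
t(160)/(-715) = 1/((15 + 160)*(-715)) = -1/715/175 = (1/175)*(-1/715) = -1/125125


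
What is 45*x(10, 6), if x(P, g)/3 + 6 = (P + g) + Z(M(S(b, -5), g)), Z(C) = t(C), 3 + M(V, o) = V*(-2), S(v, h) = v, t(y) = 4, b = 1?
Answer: 1890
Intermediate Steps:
M(V, o) = -3 - 2*V (M(V, o) = -3 + V*(-2) = -3 - 2*V)
Z(C) = 4
x(P, g) = -6 + 3*P + 3*g (x(P, g) = -18 + 3*((P + g) + 4) = -18 + 3*(4 + P + g) = -18 + (12 + 3*P + 3*g) = -6 + 3*P + 3*g)
45*x(10, 6) = 45*(-6 + 3*10 + 3*6) = 45*(-6 + 30 + 18) = 45*42 = 1890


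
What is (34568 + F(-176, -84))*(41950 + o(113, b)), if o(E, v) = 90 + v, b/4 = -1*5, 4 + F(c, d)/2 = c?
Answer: 1437420160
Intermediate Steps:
F(c, d) = -8 + 2*c
b = -20 (b = 4*(-1*5) = 4*(-5) = -20)
(34568 + F(-176, -84))*(41950 + o(113, b)) = (34568 + (-8 + 2*(-176)))*(41950 + (90 - 20)) = (34568 + (-8 - 352))*(41950 + 70) = (34568 - 360)*42020 = 34208*42020 = 1437420160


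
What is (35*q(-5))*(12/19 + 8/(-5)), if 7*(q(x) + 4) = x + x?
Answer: 184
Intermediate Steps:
q(x) = -4 + 2*x/7 (q(x) = -4 + (x + x)/7 = -4 + (2*x)/7 = -4 + 2*x/7)
(35*q(-5))*(12/19 + 8/(-5)) = (35*(-4 + (2/7)*(-5)))*(12/19 + 8/(-5)) = (35*(-4 - 10/7))*(12*(1/19) + 8*(-1/5)) = (35*(-38/7))*(12/19 - 8/5) = -190*(-92/95) = 184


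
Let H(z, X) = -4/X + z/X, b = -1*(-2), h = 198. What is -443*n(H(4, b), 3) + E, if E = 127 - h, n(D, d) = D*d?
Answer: -71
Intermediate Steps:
b = 2
E = -71 (E = 127 - 1*198 = 127 - 198 = -71)
-443*n(H(4, b), 3) + E = -443*(-4 + 4)/2*3 - 71 = -443*(1/2)*0*3 - 71 = -0*3 - 71 = -443*0 - 71 = 0 - 71 = -71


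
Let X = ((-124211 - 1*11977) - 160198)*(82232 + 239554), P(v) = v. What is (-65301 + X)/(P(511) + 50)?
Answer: -2890088809/17 ≈ -1.7001e+8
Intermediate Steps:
X = -95372865396 (X = ((-124211 - 11977) - 160198)*321786 = (-136188 - 160198)*321786 = -296386*321786 = -95372865396)
(-65301 + X)/(P(511) + 50) = (-65301 - 95372865396)/(511 + 50) = -95372930697/561 = -95372930697*1/561 = -2890088809/17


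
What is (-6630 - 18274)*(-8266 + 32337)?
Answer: -599464184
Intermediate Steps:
(-6630 - 18274)*(-8266 + 32337) = -24904*24071 = -599464184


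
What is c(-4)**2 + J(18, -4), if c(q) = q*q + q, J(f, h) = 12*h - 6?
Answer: 90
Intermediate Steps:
J(f, h) = -6 + 12*h
c(q) = q + q**2 (c(q) = q**2 + q = q + q**2)
c(-4)**2 + J(18, -4) = (-4*(1 - 4))**2 + (-6 + 12*(-4)) = (-4*(-3))**2 + (-6 - 48) = 12**2 - 54 = 144 - 54 = 90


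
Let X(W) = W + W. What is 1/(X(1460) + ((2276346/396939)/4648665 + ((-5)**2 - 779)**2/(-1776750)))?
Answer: 36428042649287625/106358228509326548056 ≈ 0.00034250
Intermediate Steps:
X(W) = 2*W
1/(X(1460) + ((2276346/396939)/4648665 + ((-5)**2 - 779)**2/(-1776750))) = 1/(2*1460 + ((2276346/396939)/4648665 + ((-5)**2 - 779)**2/(-1776750))) = 1/(2920 + ((2276346*(1/396939))*(1/4648665) + (25 - 779)**2*(-1/1776750))) = 1/(2920 + ((758782/132313)*(1/4648665) + (-754)**2*(-1/1776750))) = 1/(2920 + (758782/615078812145 + 568516*(-1/1776750))) = 1/(2920 + (758782/615078812145 - 284258/888375)) = 1/(2920 - 11656026593316944/36428042649287625) = 1/(106358228509326548056/36428042649287625) = 36428042649287625/106358228509326548056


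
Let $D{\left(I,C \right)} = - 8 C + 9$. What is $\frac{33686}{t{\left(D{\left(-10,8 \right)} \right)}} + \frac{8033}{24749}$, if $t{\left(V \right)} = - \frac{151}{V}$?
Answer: $\frac{45854427753}{3737099} \approx 12270.0$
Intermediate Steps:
$D{\left(I,C \right)} = 9 - 8 C$
$\frac{33686}{t{\left(D{\left(-10,8 \right)} \right)}} + \frac{8033}{24749} = \frac{33686}{\left(-151\right) \frac{1}{9 - 64}} + \frac{8033}{24749} = \frac{33686}{\left(-151\right) \frac{1}{9 - 64}} + 8033 \cdot \frac{1}{24749} = \frac{33686}{\left(-151\right) \frac{1}{-55}} + \frac{8033}{24749} = \frac{33686}{\left(-151\right) \left(- \frac{1}{55}\right)} + \frac{8033}{24749} = \frac{33686}{\frac{151}{55}} + \frac{8033}{24749} = 33686 \cdot \frac{55}{151} + \frac{8033}{24749} = \frac{1852730}{151} + \frac{8033}{24749} = \frac{45854427753}{3737099}$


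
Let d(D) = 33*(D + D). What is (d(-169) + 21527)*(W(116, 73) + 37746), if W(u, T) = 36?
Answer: 391912686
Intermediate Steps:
d(D) = 66*D (d(D) = 33*(2*D) = 66*D)
(d(-169) + 21527)*(W(116, 73) + 37746) = (66*(-169) + 21527)*(36 + 37746) = (-11154 + 21527)*37782 = 10373*37782 = 391912686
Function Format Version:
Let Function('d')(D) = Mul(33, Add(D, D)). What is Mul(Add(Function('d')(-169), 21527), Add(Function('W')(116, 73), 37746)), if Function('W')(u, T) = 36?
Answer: 391912686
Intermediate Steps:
Function('d')(D) = Mul(66, D) (Function('d')(D) = Mul(33, Mul(2, D)) = Mul(66, D))
Mul(Add(Function('d')(-169), 21527), Add(Function('W')(116, 73), 37746)) = Mul(Add(Mul(66, -169), 21527), Add(36, 37746)) = Mul(Add(-11154, 21527), 37782) = Mul(10373, 37782) = 391912686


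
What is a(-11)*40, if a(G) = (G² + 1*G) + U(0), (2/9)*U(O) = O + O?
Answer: 4400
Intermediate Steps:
U(O) = 9*O (U(O) = 9*(O + O)/2 = 9*(2*O)/2 = 9*O)
a(G) = G + G² (a(G) = (G² + 1*G) + 9*0 = (G² + G) + 0 = (G + G²) + 0 = G + G²)
a(-11)*40 = -11*(1 - 11)*40 = -11*(-10)*40 = 110*40 = 4400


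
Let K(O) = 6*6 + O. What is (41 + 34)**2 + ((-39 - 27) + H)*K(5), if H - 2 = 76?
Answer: 6117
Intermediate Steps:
H = 78 (H = 2 + 76 = 78)
K(O) = 36 + O
(41 + 34)**2 + ((-39 - 27) + H)*K(5) = (41 + 34)**2 + ((-39 - 27) + 78)*(36 + 5) = 75**2 + (-66 + 78)*41 = 5625 + 12*41 = 5625 + 492 = 6117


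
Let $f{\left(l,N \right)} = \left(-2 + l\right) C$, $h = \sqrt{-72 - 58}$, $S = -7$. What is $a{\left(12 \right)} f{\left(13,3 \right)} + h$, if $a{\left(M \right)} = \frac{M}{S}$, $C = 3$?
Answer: $- \frac{396}{7} + i \sqrt{130} \approx -56.571 + 11.402 i$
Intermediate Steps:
$h = i \sqrt{130}$ ($h = \sqrt{-130} = i \sqrt{130} \approx 11.402 i$)
$f{\left(l,N \right)} = -6 + 3 l$ ($f{\left(l,N \right)} = \left(-2 + l\right) 3 = -6 + 3 l$)
$a{\left(M \right)} = - \frac{M}{7}$ ($a{\left(M \right)} = \frac{M}{-7} = M \left(- \frac{1}{7}\right) = - \frac{M}{7}$)
$a{\left(12 \right)} f{\left(13,3 \right)} + h = \left(- \frac{1}{7}\right) 12 \left(-6 + 3 \cdot 13\right) + i \sqrt{130} = - \frac{12 \left(-6 + 39\right)}{7} + i \sqrt{130} = \left(- \frac{12}{7}\right) 33 + i \sqrt{130} = - \frac{396}{7} + i \sqrt{130}$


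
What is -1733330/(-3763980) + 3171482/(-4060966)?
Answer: -244920031079/764269740234 ≈ -0.32046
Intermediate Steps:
-1733330/(-3763980) + 3171482/(-4060966) = -1733330*(-1/3763980) + 3171482*(-1/4060966) = 173333/376398 - 1585741/2030483 = -244920031079/764269740234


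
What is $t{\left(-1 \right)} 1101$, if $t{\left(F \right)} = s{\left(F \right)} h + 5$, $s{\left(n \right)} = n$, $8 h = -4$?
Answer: $\frac{12111}{2} \approx 6055.5$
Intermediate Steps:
$h = - \frac{1}{2}$ ($h = \frac{1}{8} \left(-4\right) = - \frac{1}{2} \approx -0.5$)
$t{\left(F \right)} = 5 - \frac{F}{2}$ ($t{\left(F \right)} = F \left(- \frac{1}{2}\right) + 5 = - \frac{F}{2} + 5 = 5 - \frac{F}{2}$)
$t{\left(-1 \right)} 1101 = \left(5 - - \frac{1}{2}\right) 1101 = \left(5 + \frac{1}{2}\right) 1101 = \frac{11}{2} \cdot 1101 = \frac{12111}{2}$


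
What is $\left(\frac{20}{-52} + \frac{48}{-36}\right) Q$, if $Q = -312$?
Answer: $536$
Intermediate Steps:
$\left(\frac{20}{-52} + \frac{48}{-36}\right) Q = \left(\frac{20}{-52} + \frac{48}{-36}\right) \left(-312\right) = \left(20 \left(- \frac{1}{52}\right) + 48 \left(- \frac{1}{36}\right)\right) \left(-312\right) = \left(- \frac{5}{13} - \frac{4}{3}\right) \left(-312\right) = \left(- \frac{67}{39}\right) \left(-312\right) = 536$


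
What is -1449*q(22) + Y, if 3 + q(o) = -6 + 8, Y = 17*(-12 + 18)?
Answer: 1551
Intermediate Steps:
Y = 102 (Y = 17*6 = 102)
q(o) = -1 (q(o) = -3 + (-6 + 8) = -3 + 2 = -1)
-1449*q(22) + Y = -1449*(-1) + 102 = 1449 + 102 = 1551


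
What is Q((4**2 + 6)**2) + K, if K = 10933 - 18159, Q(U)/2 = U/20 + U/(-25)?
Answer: -180408/25 ≈ -7216.3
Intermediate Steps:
Q(U) = U/50 (Q(U) = 2*(U/20 + U/(-25)) = 2*(U*(1/20) + U*(-1/25)) = 2*(U/20 - U/25) = 2*(U/100) = U/50)
K = -7226
Q((4**2 + 6)**2) + K = (4**2 + 6)**2/50 - 7226 = (16 + 6)**2/50 - 7226 = (1/50)*22**2 - 7226 = (1/50)*484 - 7226 = 242/25 - 7226 = -180408/25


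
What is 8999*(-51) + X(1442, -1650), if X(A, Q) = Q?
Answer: -460599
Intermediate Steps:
8999*(-51) + X(1442, -1650) = 8999*(-51) - 1650 = -458949 - 1650 = -460599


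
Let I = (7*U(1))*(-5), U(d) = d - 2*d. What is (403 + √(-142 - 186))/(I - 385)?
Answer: -403/350 - I*√82/175 ≈ -1.1514 - 0.051745*I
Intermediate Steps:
U(d) = -d
I = 35 (I = (7*(-1*1))*(-5) = (7*(-1))*(-5) = -7*(-5) = 35)
(403 + √(-142 - 186))/(I - 385) = (403 + √(-142 - 186))/(35 - 385) = (403 + √(-328))/(-350) = (403 + 2*I*√82)*(-1/350) = -403/350 - I*√82/175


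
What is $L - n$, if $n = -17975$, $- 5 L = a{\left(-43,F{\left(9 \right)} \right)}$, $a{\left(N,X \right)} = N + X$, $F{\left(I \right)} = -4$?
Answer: $\frac{89922}{5} \approx 17984.0$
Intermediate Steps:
$L = \frac{47}{5}$ ($L = - \frac{-43 - 4}{5} = \left(- \frac{1}{5}\right) \left(-47\right) = \frac{47}{5} \approx 9.4$)
$L - n = \frac{47}{5} - -17975 = \frac{47}{5} + 17975 = \frac{89922}{5}$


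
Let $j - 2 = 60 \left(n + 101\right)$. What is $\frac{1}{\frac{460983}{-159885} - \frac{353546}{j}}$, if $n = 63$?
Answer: $- \frac{13803405}{535646464} \approx -0.02577$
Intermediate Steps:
$j = 9842$ ($j = 2 + 60 \left(63 + 101\right) = 2 + 60 \cdot 164 = 2 + 9840 = 9842$)
$\frac{1}{\frac{460983}{-159885} - \frac{353546}{j}} = \frac{1}{\frac{460983}{-159885} - \frac{353546}{9842}} = \frac{1}{460983 \left(- \frac{1}{159885}\right) - \frac{176773}{4921}} = \frac{1}{- \frac{153661}{53295} - \frac{176773}{4921}} = \frac{1}{- \frac{535646464}{13803405}} = - \frac{13803405}{535646464}$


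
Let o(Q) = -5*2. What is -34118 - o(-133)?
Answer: -34108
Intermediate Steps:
o(Q) = -10
-34118 - o(-133) = -34118 - 1*(-10) = -34118 + 10 = -34108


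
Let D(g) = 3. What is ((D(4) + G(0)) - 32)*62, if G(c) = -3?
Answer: -1984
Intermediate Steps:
((D(4) + G(0)) - 32)*62 = ((3 - 3) - 32)*62 = (0 - 32)*62 = -32*62 = -1984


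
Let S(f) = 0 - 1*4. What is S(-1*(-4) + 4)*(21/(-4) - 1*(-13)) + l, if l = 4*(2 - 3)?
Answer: -35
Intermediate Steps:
l = -4 (l = 4*(-1) = -4)
S(f) = -4 (S(f) = 0 - 4 = -4)
S(-1*(-4) + 4)*(21/(-4) - 1*(-13)) + l = -4*(21/(-4) - 1*(-13)) - 4 = -4*(21*(-¼) + 13) - 4 = -4*(-21/4 + 13) - 4 = -4*31/4 - 4 = -31 - 4 = -35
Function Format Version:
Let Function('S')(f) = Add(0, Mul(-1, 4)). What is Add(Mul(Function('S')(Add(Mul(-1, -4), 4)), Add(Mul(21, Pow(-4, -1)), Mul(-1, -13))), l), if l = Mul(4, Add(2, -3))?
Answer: -35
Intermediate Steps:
l = -4 (l = Mul(4, -1) = -4)
Function('S')(f) = -4 (Function('S')(f) = Add(0, -4) = -4)
Add(Mul(Function('S')(Add(Mul(-1, -4), 4)), Add(Mul(21, Pow(-4, -1)), Mul(-1, -13))), l) = Add(Mul(-4, Add(Mul(21, Pow(-4, -1)), Mul(-1, -13))), -4) = Add(Mul(-4, Add(Mul(21, Rational(-1, 4)), 13)), -4) = Add(Mul(-4, Add(Rational(-21, 4), 13)), -4) = Add(Mul(-4, Rational(31, 4)), -4) = Add(-31, -4) = -35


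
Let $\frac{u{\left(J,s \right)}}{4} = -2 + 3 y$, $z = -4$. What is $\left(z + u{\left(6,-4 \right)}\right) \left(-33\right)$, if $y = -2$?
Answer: $1188$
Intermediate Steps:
$u{\left(J,s \right)} = -32$ ($u{\left(J,s \right)} = 4 \left(-2 + 3 \left(-2\right)\right) = 4 \left(-2 - 6\right) = 4 \left(-8\right) = -32$)
$\left(z + u{\left(6,-4 \right)}\right) \left(-33\right) = \left(-4 - 32\right) \left(-33\right) = \left(-36\right) \left(-33\right) = 1188$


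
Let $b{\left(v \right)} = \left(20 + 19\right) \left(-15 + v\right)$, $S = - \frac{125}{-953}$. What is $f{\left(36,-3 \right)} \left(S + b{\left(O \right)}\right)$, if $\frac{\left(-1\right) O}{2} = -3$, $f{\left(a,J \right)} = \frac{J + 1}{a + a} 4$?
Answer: $\frac{334378}{8577} \approx 38.985$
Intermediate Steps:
$f{\left(a,J \right)} = \frac{2 \left(1 + J\right)}{a}$ ($f{\left(a,J \right)} = \frac{1 + J}{2 a} 4 = \frac{2 \left(1 + J\right)}{a}$)
$S = \frac{125}{953}$ ($S = \left(-125\right) \left(- \frac{1}{953}\right) = \frac{125}{953} \approx 0.13116$)
$O = 6$ ($O = \left(-2\right) \left(-3\right) = 6$)
$b{\left(v \right)} = -585 + 39 v$ ($b{\left(v \right)} = 39 \left(-15 + v\right) = -585 + 39 v$)
$f{\left(36,-3 \right)} \left(S + b{\left(O \right)}\right) = \frac{2 \left(1 - 3\right)}{36} \left(\frac{125}{953} + \left(-585 + 39 \cdot 6\right)\right) = 2 \cdot \frac{1}{36} \left(-2\right) \left(\frac{125}{953} + \left(-585 + 234\right)\right) = - \frac{\frac{125}{953} - 351}{9} = \left(- \frac{1}{9}\right) \left(- \frac{334378}{953}\right) = \frac{334378}{8577}$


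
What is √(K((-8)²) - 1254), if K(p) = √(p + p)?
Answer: √(-1254 + 8*√2) ≈ 35.252*I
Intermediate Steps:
K(p) = √2*√p (K(p) = √(2*p) = √2*√p)
√(K((-8)²) - 1254) = √(√2*√((-8)²) - 1254) = √(√2*√64 - 1254) = √(√2*8 - 1254) = √(8*√2 - 1254) = √(-1254 + 8*√2)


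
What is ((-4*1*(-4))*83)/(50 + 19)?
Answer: 1328/69 ≈ 19.246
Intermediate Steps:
((-4*1*(-4))*83)/(50 + 19) = (-4*(-4)*83)/69 = (16*83)*(1/69) = 1328*(1/69) = 1328/69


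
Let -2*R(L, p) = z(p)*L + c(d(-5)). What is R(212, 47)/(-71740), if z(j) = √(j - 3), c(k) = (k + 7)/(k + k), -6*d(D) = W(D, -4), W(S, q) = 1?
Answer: -41/286960 + 53*√11/17935 ≈ 0.0096581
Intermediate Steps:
d(D) = -⅙ (d(D) = -⅙*1 = -⅙)
c(k) = (7 + k)/(2*k) (c(k) = (7 + k)/((2*k)) = (7 + k)*(1/(2*k)) = (7 + k)/(2*k))
z(j) = √(-3 + j)
R(L, p) = 41/4 - L*√(-3 + p)/2 (R(L, p) = -(√(-3 + p)*L + (7 - ⅙)/(2*(-⅙)))/2 = -(L*√(-3 + p) + (½)*(-6)*(41/6))/2 = -(L*√(-3 + p) - 41/2)/2 = -(-41/2 + L*√(-3 + p))/2 = 41/4 - L*√(-3 + p)/2)
R(212, 47)/(-71740) = (41/4 - ½*212*√(-3 + 47))/(-71740) = (41/4 - ½*212*√44)*(-1/71740) = (41/4 - ½*212*2*√11)*(-1/71740) = (41/4 - 212*√11)*(-1/71740) = -41/286960 + 53*√11/17935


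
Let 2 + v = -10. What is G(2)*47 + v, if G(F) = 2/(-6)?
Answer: -83/3 ≈ -27.667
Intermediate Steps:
v = -12 (v = -2 - 10 = -12)
G(F) = -⅓ (G(F) = 2*(-⅙) = -⅓)
G(2)*47 + v = -⅓*47 - 12 = -47/3 - 12 = -83/3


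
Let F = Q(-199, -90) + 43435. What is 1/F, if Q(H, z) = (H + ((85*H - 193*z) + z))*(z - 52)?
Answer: 1/19863 ≈ 5.0345e-5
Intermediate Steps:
Q(H, z) = (-52 + z)*(-192*z + 86*H) (Q(H, z) = (H + ((-193*z + 85*H) + z))*(-52 + z) = (H + (-192*z + 85*H))*(-52 + z) = (-192*z + 86*H)*(-52 + z) = (-52 + z)*(-192*z + 86*H))
F = 19863 (F = (-4472*(-199) - 192*(-90)**2 + 9984*(-90) + 86*(-199)*(-90)) + 43435 = (889928 - 192*8100 - 898560 + 1540260) + 43435 = (889928 - 1555200 - 898560 + 1540260) + 43435 = -23572 + 43435 = 19863)
1/F = 1/19863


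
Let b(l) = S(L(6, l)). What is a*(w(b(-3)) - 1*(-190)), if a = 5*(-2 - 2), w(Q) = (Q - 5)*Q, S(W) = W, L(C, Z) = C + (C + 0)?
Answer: -5480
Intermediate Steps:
L(C, Z) = 2*C (L(C, Z) = C + C = 2*C)
b(l) = 12 (b(l) = 2*6 = 12)
w(Q) = Q*(-5 + Q) (w(Q) = (-5 + Q)*Q = Q*(-5 + Q))
a = -20 (a = 5*(-4) = -20)
a*(w(b(-3)) - 1*(-190)) = -20*(12*(-5 + 12) - 1*(-190)) = -20*(12*7 + 190) = -20*(84 + 190) = -20*274 = -5480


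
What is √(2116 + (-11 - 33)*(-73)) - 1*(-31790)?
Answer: 31790 + 12*√37 ≈ 31863.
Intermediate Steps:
√(2116 + (-11 - 33)*(-73)) - 1*(-31790) = √(2116 - 44*(-73)) + 31790 = √(2116 + 3212) + 31790 = √5328 + 31790 = 12*√37 + 31790 = 31790 + 12*√37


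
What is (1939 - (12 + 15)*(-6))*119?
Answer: 250019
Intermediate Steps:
(1939 - (12 + 15)*(-6))*119 = (1939 - 27*(-6))*119 = (1939 - 1*(-162))*119 = (1939 + 162)*119 = 2101*119 = 250019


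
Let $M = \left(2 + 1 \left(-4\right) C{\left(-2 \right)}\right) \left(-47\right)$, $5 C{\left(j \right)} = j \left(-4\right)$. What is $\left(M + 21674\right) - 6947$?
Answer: $\frac{74669}{5} \approx 14934.0$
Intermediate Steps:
$C{\left(j \right)} = - \frac{4 j}{5}$ ($C{\left(j \right)} = \frac{j \left(-4\right)}{5} = \frac{\left(-4\right) j}{5} = - \frac{4 j}{5}$)
$M = \frac{1034}{5}$ ($M = \left(2 + 1 \left(-4\right) \left(\left(- \frac{4}{5}\right) \left(-2\right)\right)\right) \left(-47\right) = \left(2 - \frac{32}{5}\right) \left(-47\right) = \left(- \frac{22}{5}\right) \left(-47\right) = \frac{1034}{5} \approx 206.8$)
$\left(M + 21674\right) - 6947 = \left(\frac{1034}{5} + 21674\right) - 6947 = \frac{109404}{5} - 6947 = \frac{74669}{5}$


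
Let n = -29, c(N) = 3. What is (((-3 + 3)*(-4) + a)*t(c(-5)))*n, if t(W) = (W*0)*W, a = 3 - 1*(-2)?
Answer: 0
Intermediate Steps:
a = 5 (a = 3 + 2 = 5)
t(W) = 0 (t(W) = 0*W = 0)
(((-3 + 3)*(-4) + a)*t(c(-5)))*n = (((-3 + 3)*(-4) + 5)*0)*(-29) = ((0*(-4) + 5)*0)*(-29) = ((0 + 5)*0)*(-29) = (5*0)*(-29) = 0*(-29) = 0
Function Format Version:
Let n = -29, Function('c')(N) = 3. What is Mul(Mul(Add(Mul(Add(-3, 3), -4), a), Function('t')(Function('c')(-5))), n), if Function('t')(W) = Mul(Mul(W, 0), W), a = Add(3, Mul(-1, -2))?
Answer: 0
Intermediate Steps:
a = 5 (a = Add(3, 2) = 5)
Function('t')(W) = 0 (Function('t')(W) = Mul(0, W) = 0)
Mul(Mul(Add(Mul(Add(-3, 3), -4), a), Function('t')(Function('c')(-5))), n) = Mul(Mul(Add(Mul(Add(-3, 3), -4), 5), 0), -29) = Mul(Mul(Add(Mul(0, -4), 5), 0), -29) = Mul(Mul(Add(0, 5), 0), -29) = Mul(Mul(5, 0), -29) = Mul(0, -29) = 0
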